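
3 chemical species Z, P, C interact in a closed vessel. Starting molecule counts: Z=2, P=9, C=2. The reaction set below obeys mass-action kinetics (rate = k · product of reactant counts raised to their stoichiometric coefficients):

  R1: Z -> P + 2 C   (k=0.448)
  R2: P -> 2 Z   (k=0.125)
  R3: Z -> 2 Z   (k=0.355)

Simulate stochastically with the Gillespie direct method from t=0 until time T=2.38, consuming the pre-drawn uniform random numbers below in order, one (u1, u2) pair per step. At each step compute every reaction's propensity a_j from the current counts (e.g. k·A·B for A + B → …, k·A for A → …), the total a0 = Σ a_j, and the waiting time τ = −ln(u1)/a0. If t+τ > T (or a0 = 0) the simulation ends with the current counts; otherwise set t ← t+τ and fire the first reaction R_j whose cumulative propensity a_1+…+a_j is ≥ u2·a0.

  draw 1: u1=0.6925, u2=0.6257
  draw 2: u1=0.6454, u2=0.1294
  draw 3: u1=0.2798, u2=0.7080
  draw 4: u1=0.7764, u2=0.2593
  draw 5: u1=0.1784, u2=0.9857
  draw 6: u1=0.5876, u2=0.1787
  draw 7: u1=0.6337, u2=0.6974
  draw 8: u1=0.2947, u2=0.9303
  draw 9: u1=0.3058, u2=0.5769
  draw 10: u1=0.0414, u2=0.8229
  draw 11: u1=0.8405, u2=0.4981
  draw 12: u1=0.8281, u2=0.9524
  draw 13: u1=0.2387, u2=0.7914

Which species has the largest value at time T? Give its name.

t=0.000: Z=2 P=9 C=2
Draw 1: a1=0.896, a2=1.125, a3=0.710, a0=2.731; τ=−ln(0.6925)/2.731=0.135 → t=0.135; u2·a0=0.6257·2.731=1.709; a1=0.896 < 1.709 ≤ a1+a2=2.021 → R2 fires; Z=4 P=8 C=2
Draw 2: a1=1.792, a2=1.000, a3=1.420, a0=4.212; τ=−ln(0.6454)/4.212=0.104 → t=0.239; u2·a0=0.1294·4.212=0.545 ≤ a1=1.792 → R1 fires; Z=3 P=9 C=4
Draw 3: a1=1.344, a2=1.125, a3=1.065, a0=3.534; τ=−ln(0.2798)/3.534=0.360 → t=0.599; u2·a0=0.7080·3.534=2.502; a1+a2=2.469 < 2.502 ≤ a1+…+a3=3.534 → R3 fires; Z=4 P=9 C=4
Draw 4: a1=1.792, a2=1.125, a3=1.420, a0=4.337; τ=−ln(0.7764)/4.337=0.058 → t=0.657; u2·a0=0.2593·4.337=1.125 ≤ a1=1.792 → R1 fires; Z=3 P=10 C=6
Draw 5: a1=1.344, a2=1.250, a3=1.065, a0=3.659; τ=−ln(0.1784)/3.659=0.471 → t=1.128; u2·a0=0.9857·3.659=3.607; a1+a2=2.594 < 3.607 ≤ a1+…+a3=3.659 → R3 fires; Z=4 P=10 C=6
Draw 6: a1=1.792, a2=1.250, a3=1.420, a0=4.462; τ=−ln(0.5876)/4.462=0.119 → t=1.248; u2·a0=0.1787·4.462=0.797 ≤ a1=1.792 → R1 fires; Z=3 P=11 C=8
Draw 7: a1=1.344, a2=1.375, a3=1.065, a0=3.784; τ=−ln(0.6337)/3.784=0.121 → t=1.368; u2·a0=0.6974·3.784=2.639; a1=1.344 < 2.639 ≤ a1+a2=2.719 → R2 fires; Z=5 P=10 C=8
Draw 8: a1=2.240, a2=1.250, a3=1.775, a0=5.265; τ=−ln(0.2947)/5.265=0.232 → t=1.600; u2·a0=0.9303·5.265=4.898; a1+a2=3.490 < 4.898 ≤ a1+…+a3=5.265 → R3 fires; Z=6 P=10 C=8
Draw 9: a1=2.688, a2=1.250, a3=2.130, a0=6.068; τ=−ln(0.3058)/6.068=0.195 → t=1.795; u2·a0=0.5769·6.068=3.501; a1=2.688 < 3.501 ≤ a1+a2=3.938 → R2 fires; Z=8 P=9 C=8
Draw 10: a1=3.584, a2=1.125, a3=2.840, a0=7.549; τ=−ln(0.0414)/7.549=0.422 → t=2.217; u2·a0=0.8229·7.549=6.212; a1+a2=4.709 < 6.212 ≤ a1+…+a3=7.549 → R3 fires; Z=9 P=9 C=8
Draw 11: a1=4.032, a2=1.125, a3=3.195, a0=8.352; τ=−ln(0.8405)/8.352=0.021 → t=2.238; u2·a0=0.4981·8.352=4.160; a1=4.032 < 4.160 ≤ a1+a2=5.157 → R2 fires; Z=11 P=8 C=8
Draw 12: a1=4.928, a2=1.000, a3=3.905, a0=9.833; τ=−ln(0.8281)/9.833=0.019 → t=2.257; u2·a0=0.9524·9.833=9.365; a1+a2=5.928 < 9.365 ≤ a1+…+a3=9.833 → R3 fires; Z=12 P=8 C=8
Draw 13: a1=5.376, a2=1.000, a3=4.260, a0=10.636; τ=−ln(0.2387)/10.636=0.135 → t=2.392 > T=2.38: stop.
At T=2.38: Z=12 P=8 C=8; the largest is Z.

Dominant species at T: Z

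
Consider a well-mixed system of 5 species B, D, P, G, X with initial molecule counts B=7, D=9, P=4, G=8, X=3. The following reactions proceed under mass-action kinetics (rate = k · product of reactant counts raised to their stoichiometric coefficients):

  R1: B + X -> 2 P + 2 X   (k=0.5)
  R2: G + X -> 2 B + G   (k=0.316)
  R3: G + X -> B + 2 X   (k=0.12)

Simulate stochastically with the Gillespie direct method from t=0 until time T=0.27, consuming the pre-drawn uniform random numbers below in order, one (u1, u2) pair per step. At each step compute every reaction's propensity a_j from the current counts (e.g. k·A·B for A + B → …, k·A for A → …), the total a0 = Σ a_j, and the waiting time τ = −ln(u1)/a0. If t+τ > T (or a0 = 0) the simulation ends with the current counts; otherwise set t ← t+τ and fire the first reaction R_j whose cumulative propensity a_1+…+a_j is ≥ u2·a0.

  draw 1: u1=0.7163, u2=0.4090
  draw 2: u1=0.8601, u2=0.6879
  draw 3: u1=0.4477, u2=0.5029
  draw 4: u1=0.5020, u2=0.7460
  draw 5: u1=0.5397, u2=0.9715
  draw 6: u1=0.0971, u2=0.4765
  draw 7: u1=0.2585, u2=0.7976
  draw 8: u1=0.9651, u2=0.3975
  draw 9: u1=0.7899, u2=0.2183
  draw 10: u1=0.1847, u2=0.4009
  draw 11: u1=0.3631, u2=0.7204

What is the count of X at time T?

t=0.000: B=7 D=9 P=4 G=8 X=3
Draw 1: a1=10.500, a2=7.584, a3=2.880, a0=20.964; τ=−ln(0.7163)/20.964=0.016 → t=0.016; u2·a0=0.4090·20.964=8.574 ≤ a1=10.500 → R1 fires; B=6 D=9 P=6 G=8 X=4
Draw 2: a1=12.000, a2=10.112, a3=3.840, a0=25.952; τ=−ln(0.8601)/25.952=0.006 → t=0.022; u2·a0=0.6879·25.952=17.852; a1=12.000 < 17.852 ≤ a1+a2=22.112 → R2 fires; B=8 D=9 P=6 G=8 X=3
Draw 3: a1=12.000, a2=7.584, a3=2.880, a0=22.464; τ=−ln(0.4477)/22.464=0.036 → t=0.057; u2·a0=0.5029·22.464=11.297 ≤ a1=12.000 → R1 fires; B=7 D=9 P=8 G=8 X=4
Draw 4: a1=14.000, a2=10.112, a3=3.840, a0=27.952; τ=−ln(0.5020)/27.952=0.025 → t=0.082; u2·a0=0.7460·27.952=20.852; a1=14.000 < 20.852 ≤ a1+a2=24.112 → R2 fires; B=9 D=9 P=8 G=8 X=3
Draw 5: a1=13.500, a2=7.584, a3=2.880, a0=23.964; τ=−ln(0.5397)/23.964=0.026 → t=0.108; u2·a0=0.9715·23.964=23.281; a1+a2=21.084 < 23.281 ≤ a1+…+a3=23.964 → R3 fires; B=10 D=9 P=8 G=7 X=4
Draw 6: a1=20.000, a2=8.848, a3=3.360, a0=32.208; τ=−ln(0.0971)/32.208=0.072 → t=0.180; u2·a0=0.4765·32.208=15.347 ≤ a1=20.000 → R1 fires; B=9 D=9 P=10 G=7 X=5
Draw 7: a1=22.500, a2=11.060, a3=4.200, a0=37.760; τ=−ln(0.2585)/37.760=0.036 → t=0.216; u2·a0=0.7976·37.760=30.117; a1=22.500 < 30.117 ≤ a1+a2=33.560 → R2 fires; B=11 D=9 P=10 G=7 X=4
Draw 8: a1=22.000, a2=8.848, a3=3.360, a0=34.208; τ=−ln(0.9651)/34.208=0.001 → t=0.217; u2·a0=0.3975·34.208=13.598 ≤ a1=22.000 → R1 fires; B=10 D=9 P=12 G=7 X=5
Draw 9: a1=25.000, a2=11.060, a3=4.200, a0=40.260; τ=−ln(0.7899)/40.260=0.006 → t=0.223; u2·a0=0.2183·40.260=8.789 ≤ a1=25.000 → R1 fires; B=9 D=9 P=14 G=7 X=6
Draw 10: a1=27.000, a2=13.272, a3=5.040, a0=45.312; τ=−ln(0.1847)/45.312=0.037 → t=0.260; u2·a0=0.4009·45.312=18.166 ≤ a1=27.000 → R1 fires; B=8 D=9 P=16 G=7 X=7
Draw 11: a1=28.000, a2=15.484, a3=5.880, a0=49.364; τ=−ln(0.3631)/49.364=0.021 → t=0.281 > T=0.27: stop.
Read off X at T=0.27: 7

X at T = 7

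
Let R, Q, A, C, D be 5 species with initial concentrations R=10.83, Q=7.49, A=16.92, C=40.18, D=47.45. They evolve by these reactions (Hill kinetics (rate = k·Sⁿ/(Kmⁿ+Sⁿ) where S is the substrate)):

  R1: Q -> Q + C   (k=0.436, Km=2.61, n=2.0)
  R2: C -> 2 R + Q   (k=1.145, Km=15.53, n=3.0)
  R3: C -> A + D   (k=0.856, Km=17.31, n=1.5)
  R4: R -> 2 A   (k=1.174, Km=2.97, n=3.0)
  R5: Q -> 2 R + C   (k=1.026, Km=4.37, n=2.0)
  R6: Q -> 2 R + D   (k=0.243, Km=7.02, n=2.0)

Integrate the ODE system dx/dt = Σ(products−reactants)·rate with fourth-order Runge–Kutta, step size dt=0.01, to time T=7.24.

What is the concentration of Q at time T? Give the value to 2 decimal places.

RK4 with dt=0.01: 724 steps to T=7.24. Trajectory (selected grid times):
t=0.00: R=10.83 Q=7.49 A=16.92 C=40.18 D=47.45
t=0.80: R=13.08 Q=7.64 A=19.30 C=39.71 D=48.09
t=1.61: R=15.35 Q=7.77 A=21.72 C=39.24 D=48.73
t=2.41: R=17.61 Q=7.90 A=24.12 C=38.79 D=49.37
t=3.22: R=19.90 Q=8.02 A=26.55 C=38.35 D=50.01
t=4.02: R=22.18 Q=8.13 A=28.94 C=37.92 D=50.65
t=4.83: R=24.48 Q=8.24 A=31.37 C=37.49 D=51.29
t=5.63: R=26.76 Q=8.34 A=33.77 C=37.07 D=51.92
t=6.44: R=29.08 Q=8.43 A=36.19 C=36.66 D=52.56
t=7.24: R=31.37 Q=8.52 A=38.58 C=36.26 D=53.19
Read off Q at T=7.24: 8.52

Q at T = 8.52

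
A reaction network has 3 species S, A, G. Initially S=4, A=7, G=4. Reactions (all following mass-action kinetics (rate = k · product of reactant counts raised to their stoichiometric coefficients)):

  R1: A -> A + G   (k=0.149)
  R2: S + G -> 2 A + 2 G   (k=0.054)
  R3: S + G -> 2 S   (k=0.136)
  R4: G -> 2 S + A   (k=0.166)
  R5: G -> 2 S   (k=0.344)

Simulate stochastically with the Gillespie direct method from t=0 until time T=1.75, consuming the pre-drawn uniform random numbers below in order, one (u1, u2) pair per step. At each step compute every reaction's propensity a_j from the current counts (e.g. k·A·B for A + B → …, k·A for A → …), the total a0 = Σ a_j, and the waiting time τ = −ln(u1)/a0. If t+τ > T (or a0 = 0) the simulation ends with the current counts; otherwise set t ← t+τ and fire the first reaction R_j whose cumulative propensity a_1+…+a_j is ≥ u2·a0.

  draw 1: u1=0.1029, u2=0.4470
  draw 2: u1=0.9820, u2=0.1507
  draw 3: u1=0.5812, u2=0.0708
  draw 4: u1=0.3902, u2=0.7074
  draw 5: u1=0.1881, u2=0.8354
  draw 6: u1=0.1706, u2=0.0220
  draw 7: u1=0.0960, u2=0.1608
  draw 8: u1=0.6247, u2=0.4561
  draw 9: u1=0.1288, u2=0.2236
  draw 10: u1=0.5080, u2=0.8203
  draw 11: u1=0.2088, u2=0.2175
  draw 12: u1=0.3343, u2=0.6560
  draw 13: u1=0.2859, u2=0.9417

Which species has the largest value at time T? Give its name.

Dominant species at T: A

t=0.000: S=4 A=7 G=4
Draw 1: a1=1.043, a2=0.864, a3=2.176, a4=0.664, a5=1.376, a0=6.123; τ=−ln(0.1029)/6.123=0.371 → t=0.371; u2·a0=0.4470·6.123=2.737; a1+a2=1.907 < 2.737 ≤ a1+…+a3=4.083 → R3 fires; S=5 A=7 G=3
Draw 2: a1=1.043, a2=0.810, a3=2.040, a4=0.498, a5=1.032, a0=5.423; τ=−ln(0.9820)/5.423=0.003 → t=0.375; u2·a0=0.1507·5.423=0.817 ≤ a1=1.043 → R1 fires; S=5 A=7 G=4
Draw 3: a1=1.043, a2=1.080, a3=2.720, a4=0.664, a5=1.376, a0=6.883; τ=−ln(0.5812)/6.883=0.079 → t=0.454; u2·a0=0.0708·6.883=0.487 ≤ a1=1.043 → R1 fires; S=5 A=7 G=5
Draw 4: a1=1.043, a2=1.350, a3=3.400, a4=0.830, a5=1.720, a0=8.343; τ=−ln(0.3902)/8.343=0.113 → t=0.566; u2·a0=0.7074·8.343=5.902; a1+…+a3=5.793 < 5.902 ≤ a1+…+a4=6.623 → R4 fires; S=7 A=8 G=4
Draw 5: a1=1.192, a2=1.512, a3=3.808, a4=0.664, a5=1.376, a0=8.552; τ=−ln(0.1881)/8.552=0.195 → t=0.762; u2·a0=0.8354·8.552=7.144; a1+…+a3=6.512 < 7.144 ≤ a1+…+a4=7.176 → R4 fires; S=9 A=9 G=3
Draw 6: a1=1.341, a2=1.458, a3=3.672, a4=0.498, a5=1.032, a0=8.001; τ=−ln(0.1706)/8.001=0.221 → t=0.983; u2·a0=0.0220·8.001=0.176 ≤ a1=1.341 → R1 fires; S=9 A=9 G=4
Draw 7: a1=1.341, a2=1.944, a3=4.896, a4=0.664, a5=1.376, a0=10.221; τ=−ln(0.0960)/10.221=0.229 → t=1.212; u2·a0=0.1608·10.221=1.644; a1=1.341 < 1.644 ≤ a1+a2=3.285 → R2 fires; S=8 A=11 G=5
Draw 8: a1=1.639, a2=2.160, a3=5.440, a4=0.830, a5=1.720, a0=11.789; τ=−ln(0.6247)/11.789=0.040 → t=1.252; u2·a0=0.4561·11.789=5.377; a1+a2=3.799 < 5.377 ≤ a1+…+a3=9.239 → R3 fires; S=9 A=11 G=4
Draw 9: a1=1.639, a2=1.944, a3=4.896, a4=0.664, a5=1.376, a0=10.519; τ=−ln(0.1288)/10.519=0.195 → t=1.447; u2·a0=0.2236·10.519=2.352; a1=1.639 < 2.352 ≤ a1+a2=3.583 → R2 fires; S=8 A=13 G=5
Draw 10: a1=1.937, a2=2.160, a3=5.440, a4=0.830, a5=1.720, a0=12.087; τ=−ln(0.5080)/12.087=0.056 → t=1.503; u2·a0=0.8203·12.087=9.915; a1+…+a3=9.537 < 9.915 ≤ a1+…+a4=10.367 → R4 fires; S=10 A=14 G=4
Draw 11: a1=2.086, a2=2.160, a3=5.440, a4=0.664, a5=1.376, a0=11.726; τ=−ln(0.2088)/11.726=0.134 → t=1.636; u2·a0=0.2175·11.726=2.550; a1=2.086 < 2.550 ≤ a1+a2=4.246 → R2 fires; S=9 A=16 G=5
Draw 12: a1=2.384, a2=2.430, a3=6.120, a4=0.830, a5=1.720, a0=13.484; τ=−ln(0.3343)/13.484=0.081 → t=1.718; u2·a0=0.6560·13.484=8.846; a1+a2=4.814 < 8.846 ≤ a1+…+a3=10.934 → R3 fires; S=10 A=16 G=4
Draw 13: a1=2.384, a2=2.160, a3=5.440, a4=0.664, a5=1.376, a0=12.024; τ=−ln(0.2859)/12.024=0.104 → t=1.822 > T=1.75: stop.
At T=1.75: S=10 A=16 G=4; the largest is A.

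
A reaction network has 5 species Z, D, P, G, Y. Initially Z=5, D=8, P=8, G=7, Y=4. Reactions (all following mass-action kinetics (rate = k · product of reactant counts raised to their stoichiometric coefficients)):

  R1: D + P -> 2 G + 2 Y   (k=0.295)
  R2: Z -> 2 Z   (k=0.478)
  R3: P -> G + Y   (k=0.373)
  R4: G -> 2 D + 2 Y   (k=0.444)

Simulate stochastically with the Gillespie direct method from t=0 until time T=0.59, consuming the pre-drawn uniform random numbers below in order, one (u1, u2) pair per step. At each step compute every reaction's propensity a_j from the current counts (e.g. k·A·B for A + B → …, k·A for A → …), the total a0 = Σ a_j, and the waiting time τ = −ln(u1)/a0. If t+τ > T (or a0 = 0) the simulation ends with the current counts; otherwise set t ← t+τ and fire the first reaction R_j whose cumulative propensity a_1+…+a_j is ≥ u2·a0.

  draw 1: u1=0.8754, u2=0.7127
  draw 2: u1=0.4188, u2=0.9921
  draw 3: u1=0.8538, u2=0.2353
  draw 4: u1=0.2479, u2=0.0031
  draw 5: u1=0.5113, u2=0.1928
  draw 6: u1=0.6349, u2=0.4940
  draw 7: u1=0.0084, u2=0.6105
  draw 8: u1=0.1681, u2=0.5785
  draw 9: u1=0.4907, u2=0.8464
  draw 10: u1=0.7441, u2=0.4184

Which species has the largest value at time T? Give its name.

t=0.000: Z=5 D=8 P=8 G=7 Y=4
Draw 1: a1=18.880, a2=2.390, a3=2.984, a4=3.108, a0=27.362; τ=−ln(0.8754)/27.362=0.005 → t=0.005; u2·a0=0.7127·27.362=19.501; a1=18.880 < 19.501 ≤ a1+a2=21.270 → R2 fires; Z=6 D=8 P=8 G=7 Y=4
Draw 2: a1=18.880, a2=2.868, a3=2.984, a4=3.108, a0=27.840; τ=−ln(0.4188)/27.840=0.031 → t=0.036; u2·a0=0.9921·27.840=27.620; a1+…+a3=24.732 < 27.620 ≤ a1+…+a4=27.840 → R4 fires; Z=6 D=10 P=8 G=6 Y=6
Draw 3: a1=23.600, a2=2.868, a3=2.984, a4=2.664, a0=32.116; τ=−ln(0.8538)/32.116=0.005 → t=0.041; u2·a0=0.2353·32.116=7.557 ≤ a1=23.600 → R1 fires; Z=6 D=9 P=7 G=8 Y=8
Draw 4: a1=18.585, a2=2.868, a3=2.611, a4=3.552, a0=27.616; τ=−ln(0.2479)/27.616=0.051 → t=0.092; u2·a0=0.0031·27.616=0.086 ≤ a1=18.585 → R1 fires; Z=6 D=8 P=6 G=10 Y=10
Draw 5: a1=14.160, a2=2.868, a3=2.238, a4=4.440, a0=23.706; τ=−ln(0.5113)/23.706=0.028 → t=0.120; u2·a0=0.1928·23.706=4.571 ≤ a1=14.160 → R1 fires; Z=6 D=7 P=5 G=12 Y=12
Draw 6: a1=10.325, a2=2.868, a3=1.865, a4=5.328, a0=20.386; τ=−ln(0.6349)/20.386=0.022 → t=0.142; u2·a0=0.4940·20.386=10.071 ≤ a1=10.325 → R1 fires; Z=6 D=6 P=4 G=14 Y=14
Draw 7: a1=7.080, a2=2.868, a3=1.492, a4=6.216, a0=17.656; τ=−ln(0.0084)/17.656=0.271 → t=0.413; u2·a0=0.6105·17.656=10.779; a1+a2=9.948 < 10.779 ≤ a1+…+a3=11.440 → R3 fires; Z=6 D=6 P=3 G=15 Y=15
Draw 8: a1=5.310, a2=2.868, a3=1.119, a4=6.660, a0=15.957; τ=−ln(0.1681)/15.957=0.112 → t=0.525; u2·a0=0.5785·15.957=9.231; a1+a2=8.178 < 9.231 ≤ a1+…+a3=9.297 → R3 fires; Z=6 D=6 P=2 G=16 Y=16
Draw 9: a1=3.540, a2=2.868, a3=0.746, a4=7.104, a0=14.258; τ=−ln(0.4907)/14.258=0.050 → t=0.575; u2·a0=0.8464·14.258=12.068; a1+…+a3=7.154 < 12.068 ≤ a1+…+a4=14.258 → R4 fires; Z=6 D=8 P=2 G=15 Y=18
Draw 10: a1=4.720, a2=2.868, a3=0.746, a4=6.660, a0=14.994; τ=−ln(0.7441)/14.994=0.020 → t=0.594 > T=0.59: stop.
At T=0.59: Z=6 D=8 P=2 G=15 Y=18; the largest is Y.

Dominant species at T: Y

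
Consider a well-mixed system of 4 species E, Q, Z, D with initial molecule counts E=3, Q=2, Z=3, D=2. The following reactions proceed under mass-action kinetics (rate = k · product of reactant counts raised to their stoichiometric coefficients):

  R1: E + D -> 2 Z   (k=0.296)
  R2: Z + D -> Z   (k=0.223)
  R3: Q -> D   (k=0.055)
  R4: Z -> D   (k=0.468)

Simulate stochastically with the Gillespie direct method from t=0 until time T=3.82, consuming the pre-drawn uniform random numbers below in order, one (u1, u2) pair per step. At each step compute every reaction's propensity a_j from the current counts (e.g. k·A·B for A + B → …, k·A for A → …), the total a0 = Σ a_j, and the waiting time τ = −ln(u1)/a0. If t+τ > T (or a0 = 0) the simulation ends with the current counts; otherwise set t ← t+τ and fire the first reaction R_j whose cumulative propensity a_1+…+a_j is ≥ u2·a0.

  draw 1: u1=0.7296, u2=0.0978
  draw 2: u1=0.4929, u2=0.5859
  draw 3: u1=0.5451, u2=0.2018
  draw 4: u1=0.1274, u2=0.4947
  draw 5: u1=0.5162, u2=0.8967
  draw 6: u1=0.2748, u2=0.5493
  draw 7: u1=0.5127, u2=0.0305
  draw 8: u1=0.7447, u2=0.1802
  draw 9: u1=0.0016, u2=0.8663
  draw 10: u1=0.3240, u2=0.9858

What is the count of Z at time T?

t=0.000: E=3 Q=2 Z=3 D=2
Draw 1: a1=1.776, a2=1.338, a3=0.110, a4=1.404, a0=4.628; τ=−ln(0.7296)/4.628=0.068 → t=0.068; u2·a0=0.0978·4.628=0.453 ≤ a1=1.776 → R1 fires; E=2 Q=2 Z=5 D=1
Draw 2: a1=0.592, a2=1.115, a3=0.110, a4=2.340, a0=4.157; τ=−ln(0.4929)/4.157=0.170 → t=0.238; u2·a0=0.5859·4.157=2.436; a1+…+a3=1.817 < 2.436 ≤ a1+…+a4=4.157 → R4 fires; E=2 Q=2 Z=4 D=2
Draw 3: a1=1.184, a2=1.784, a3=0.110, a4=1.872, a0=4.950; τ=−ln(0.5451)/4.950=0.123 → t=0.361; u2·a0=0.2018·4.950=0.999 ≤ a1=1.184 → R1 fires; E=1 Q=2 Z=6 D=1
Draw 4: a1=0.296, a2=1.338, a3=0.110, a4=2.808, a0=4.552; τ=−ln(0.1274)/4.552=0.453 → t=0.814; u2·a0=0.4947·4.552=2.252; a1+…+a3=1.744 < 2.252 ≤ a1+…+a4=4.552 → R4 fires; E=1 Q=2 Z=5 D=2
Draw 5: a1=0.592, a2=2.230, a3=0.110, a4=2.340, a0=5.272; τ=−ln(0.5162)/5.272=0.125 → t=0.939; u2·a0=0.8967·5.272=4.727; a1+…+a3=2.932 < 4.727 ≤ a1+…+a4=5.272 → R4 fires; E=1 Q=2 Z=4 D=3
Draw 6: a1=0.888, a2=2.676, a3=0.110, a4=1.872, a0=5.546; τ=−ln(0.2748)/5.546=0.233 → t=1.172; u2·a0=0.5493·5.546=3.046; a1=0.888 < 3.046 ≤ a1+a2=3.564 → R2 fires; E=1 Q=2 Z=4 D=2
Draw 7: a1=0.592, a2=1.784, a3=0.110, a4=1.872, a0=4.358; τ=−ln(0.5127)/4.358=0.153 → t=1.325; u2·a0=0.0305·4.358=0.133 ≤ a1=0.592 → R1 fires; E=0 Q=2 Z=6 D=1
Draw 8: a1=0.000, a2=1.338, a3=0.110, a4=2.808, a0=4.256; τ=−ln(0.7447)/4.256=0.069 → t=1.394; u2·a0=0.1802·4.256=0.767; a1=0.000 < 0.767 ≤ a1+a2=1.338 → R2 fires; E=0 Q=2 Z=6 D=0
Draw 9: a1=0.000, a2=0.000, a3=0.110, a4=2.808, a0=2.918; τ=−ln(0.0016)/2.918=2.206 → t=3.601; u2·a0=0.8663·2.918=2.528; a1+…+a3=0.110 < 2.528 ≤ a1+…+a4=2.918 → R4 fires; E=0 Q=2 Z=5 D=1
Draw 10: a1=0.000, a2=1.115, a3=0.110, a4=2.340, a0=3.565; τ=−ln(0.3240)/3.565=0.316 → t=3.917 > T=3.82: stop.
Read off Z at T=3.82: 5

Z at T = 5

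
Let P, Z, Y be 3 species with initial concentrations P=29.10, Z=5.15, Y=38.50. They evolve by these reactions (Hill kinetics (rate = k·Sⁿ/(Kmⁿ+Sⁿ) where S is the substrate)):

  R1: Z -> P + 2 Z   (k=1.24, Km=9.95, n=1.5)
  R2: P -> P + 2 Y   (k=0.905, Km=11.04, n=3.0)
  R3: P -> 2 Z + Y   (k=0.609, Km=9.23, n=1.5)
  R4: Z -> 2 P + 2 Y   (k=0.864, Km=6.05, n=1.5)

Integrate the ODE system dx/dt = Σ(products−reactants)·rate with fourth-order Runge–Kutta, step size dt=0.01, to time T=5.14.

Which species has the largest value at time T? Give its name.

RK4 with dt=0.01: 514 steps to T=5.14. Trajectory (selected grid times):
t=0.00: P=29.10 Z=5.15 Y=38.50
t=0.57: P=29.46 Z=5.72 Y=40.23
t=1.14: P=29.88 Z=6.29 Y=41.99
t=1.71: P=30.35 Z=6.87 Y=43.80
t=2.28: P=30.88 Z=7.45 Y=45.63
t=2.86: P=31.46 Z=8.06 Y=47.54
t=3.43: P=32.08 Z=8.66 Y=49.44
t=4.00: P=32.74 Z=9.27 Y=51.36
t=4.57: P=33.43 Z=9.89 Y=53.32
t=5.14: P=34.16 Z=10.52 Y=55.29
At T=5.14: P=34.16 Z=10.52 Y=55.29; the largest is Y.

Dominant species at T: Y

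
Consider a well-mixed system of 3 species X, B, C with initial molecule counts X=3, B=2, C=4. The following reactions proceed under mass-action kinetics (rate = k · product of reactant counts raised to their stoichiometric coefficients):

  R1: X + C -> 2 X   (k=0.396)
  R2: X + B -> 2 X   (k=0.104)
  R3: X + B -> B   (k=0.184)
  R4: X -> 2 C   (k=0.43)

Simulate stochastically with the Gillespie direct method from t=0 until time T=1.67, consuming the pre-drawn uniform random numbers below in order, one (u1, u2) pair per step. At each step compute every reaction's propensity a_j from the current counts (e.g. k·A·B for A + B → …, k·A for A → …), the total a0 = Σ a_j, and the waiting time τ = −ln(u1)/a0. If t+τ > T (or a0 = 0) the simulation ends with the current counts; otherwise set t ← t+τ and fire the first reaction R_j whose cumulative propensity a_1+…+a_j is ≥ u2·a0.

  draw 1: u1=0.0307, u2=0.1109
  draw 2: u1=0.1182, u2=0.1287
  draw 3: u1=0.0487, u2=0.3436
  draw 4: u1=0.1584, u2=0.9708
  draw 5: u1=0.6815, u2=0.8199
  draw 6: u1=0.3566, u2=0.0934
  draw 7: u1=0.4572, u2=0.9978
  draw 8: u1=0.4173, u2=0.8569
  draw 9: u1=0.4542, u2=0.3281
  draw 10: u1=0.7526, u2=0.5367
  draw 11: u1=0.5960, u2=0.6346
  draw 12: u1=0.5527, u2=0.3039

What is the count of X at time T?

X at T = 6

t=0.000: X=3 B=2 C=4
Draw 1: a1=4.752, a2=0.624, a3=1.104, a4=1.290, a0=7.770; τ=−ln(0.0307)/7.770=0.448 → t=0.448; u2·a0=0.1109·7.770=0.862 ≤ a1=4.752 → R1 fires; X=4 B=2 C=3
Draw 2: a1=4.752, a2=0.832, a3=1.472, a4=1.720, a0=8.776; τ=−ln(0.1182)/8.776=0.243 → t=0.692; u2·a0=0.1287·8.776=1.129 ≤ a1=4.752 → R1 fires; X=5 B=2 C=2
Draw 3: a1=3.960, a2=1.040, a3=1.840, a4=2.150, a0=8.990; τ=−ln(0.0487)/8.990=0.336 → t=1.028; u2·a0=0.3436·8.990=3.089 ≤ a1=3.960 → R1 fires; X=6 B=2 C=1
Draw 4: a1=2.376, a2=1.248, a3=2.208, a4=2.580, a0=8.412; τ=−ln(0.1584)/8.412=0.219 → t=1.247; u2·a0=0.9708·8.412=8.166; a1+…+a3=5.832 < 8.166 ≤ a1+…+a4=8.412 → R4 fires; X=5 B=2 C=3
Draw 5: a1=5.940, a2=1.040, a3=1.840, a4=2.150, a0=10.970; τ=−ln(0.6815)/10.970=0.035 → t=1.282; u2·a0=0.8199·10.970=8.994; a1+…+a3=8.820 < 8.994 ≤ a1+…+a4=10.970 → R4 fires; X=4 B=2 C=5
Draw 6: a1=7.920, a2=0.832, a3=1.472, a4=1.720, a0=11.944; τ=−ln(0.3566)/11.944=0.086 → t=1.368; u2·a0=0.0934·11.944=1.116 ≤ a1=7.920 → R1 fires; X=5 B=2 C=4
Draw 7: a1=7.920, a2=1.040, a3=1.840, a4=2.150, a0=12.950; τ=−ln(0.4572)/12.950=0.060 → t=1.429; u2·a0=0.9978·12.950=12.922; a1+…+a3=10.800 < 12.922 ≤ a1+…+a4=12.950 → R4 fires; X=4 B=2 C=6
Draw 8: a1=9.504, a2=0.832, a3=1.472, a4=1.720, a0=13.528; τ=−ln(0.4173)/13.528=0.065 → t=1.493; u2·a0=0.8569·13.528=11.592; a1+a2=10.336 < 11.592 ≤ a1+…+a3=11.808 → R3 fires; X=3 B=2 C=6
Draw 9: a1=7.128, a2=0.624, a3=1.104, a4=1.290, a0=10.146; τ=−ln(0.4542)/10.146=0.078 → t=1.571; u2·a0=0.3281·10.146=3.329 ≤ a1=7.128 → R1 fires; X=4 B=2 C=5
Draw 10: a1=7.920, a2=0.832, a3=1.472, a4=1.720, a0=11.944; τ=−ln(0.7526)/11.944=0.024 → t=1.595; u2·a0=0.5367·11.944=6.410 ≤ a1=7.920 → R1 fires; X=5 B=2 C=4
Draw 11: a1=7.920, a2=1.040, a3=1.840, a4=2.150, a0=12.950; τ=−ln(0.5960)/12.950=0.040 → t=1.635; u2·a0=0.6346·12.950=8.218; a1=7.920 < 8.218 ≤ a1+a2=8.960 → R2 fires; X=6 B=1 C=4
Draw 12: a1=9.504, a2=0.624, a3=1.104, a4=2.580, a0=13.812; τ=−ln(0.5527)/13.812=0.043 → t=1.678 > T=1.67: stop.
Read off X at T=1.67: 6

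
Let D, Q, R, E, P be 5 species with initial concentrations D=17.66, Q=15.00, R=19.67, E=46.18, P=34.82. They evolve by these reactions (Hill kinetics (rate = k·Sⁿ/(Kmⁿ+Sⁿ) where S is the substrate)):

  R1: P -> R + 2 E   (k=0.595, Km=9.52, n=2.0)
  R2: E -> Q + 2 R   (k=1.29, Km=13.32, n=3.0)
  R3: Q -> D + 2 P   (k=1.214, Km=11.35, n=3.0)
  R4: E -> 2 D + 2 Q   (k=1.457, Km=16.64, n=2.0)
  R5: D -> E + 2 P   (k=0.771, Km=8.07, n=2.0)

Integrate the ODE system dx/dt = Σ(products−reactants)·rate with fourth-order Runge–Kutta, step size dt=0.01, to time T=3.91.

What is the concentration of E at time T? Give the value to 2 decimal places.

E at T = 43.34

RK4 with dt=0.01: 391 steps to T=3.91. Trajectory (selected grid times):
t=0.00: D=17.66 Q=15.00 R=19.67 E=46.18 P=34.82
t=0.43: D=18.87 Q=16.27 R=20.99 E=45.84 P=35.89
t=0.87: D=20.12 Q=17.55 R=22.34 E=45.50 P=37.05
t=1.30: D=21.36 Q=18.77 R=23.67 E=45.17 P=38.22
t=1.74: D=22.63 Q=20.01 R=25.02 E=44.85 P=39.46
t=2.17: D=23.88 Q=21.20 R=26.34 E=44.54 P=40.70
t=2.61: D=25.17 Q=22.41 R=27.70 E=44.23 P=42.00
t=3.04: D=26.43 Q=23.58 R=29.02 E=43.93 P=43.30
t=3.48: D=27.72 Q=24.77 R=30.37 E=43.63 P=44.64
t=3.91: D=28.99 Q=25.92 R=31.70 E=43.34 P=45.96
Read off E at T=3.91: 43.34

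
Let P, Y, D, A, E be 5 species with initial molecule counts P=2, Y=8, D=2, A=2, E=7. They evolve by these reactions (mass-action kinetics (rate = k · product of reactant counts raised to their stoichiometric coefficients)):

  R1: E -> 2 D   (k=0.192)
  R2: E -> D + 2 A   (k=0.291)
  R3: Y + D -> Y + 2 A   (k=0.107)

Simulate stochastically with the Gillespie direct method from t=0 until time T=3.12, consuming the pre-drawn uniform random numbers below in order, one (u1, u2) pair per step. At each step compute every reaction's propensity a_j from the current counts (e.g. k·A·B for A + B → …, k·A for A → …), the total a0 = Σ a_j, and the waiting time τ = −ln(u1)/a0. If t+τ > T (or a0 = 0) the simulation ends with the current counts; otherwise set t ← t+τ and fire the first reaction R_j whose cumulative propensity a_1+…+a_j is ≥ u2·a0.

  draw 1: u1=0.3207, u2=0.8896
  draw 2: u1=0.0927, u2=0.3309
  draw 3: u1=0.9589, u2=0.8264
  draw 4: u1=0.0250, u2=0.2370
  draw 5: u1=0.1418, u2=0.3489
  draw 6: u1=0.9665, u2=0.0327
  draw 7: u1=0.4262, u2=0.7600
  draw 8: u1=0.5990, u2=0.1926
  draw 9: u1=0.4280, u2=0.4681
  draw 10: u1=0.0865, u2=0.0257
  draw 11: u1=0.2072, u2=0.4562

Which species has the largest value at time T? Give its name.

Dominant species at T: A

t=0.000: P=2 Y=8 D=2 A=2 E=7
Draw 1: a1=1.344, a2=2.037, a3=1.712, a0=5.093; τ=−ln(0.3207)/5.093=0.223 → t=0.223; u2·a0=0.8896·5.093=4.531; a1+a2=3.381 < 4.531 ≤ a1+…+a3=5.093 → R3 fires; P=2 Y=8 D=1 A=4 E=7
Draw 2: a1=1.344, a2=2.037, a3=0.856, a0=4.237; τ=−ln(0.0927)/4.237=0.561 → t=0.785; u2·a0=0.3309·4.237=1.402; a1=1.344 < 1.402 ≤ a1+a2=3.381 → R2 fires; P=2 Y=8 D=2 A=6 E=6
Draw 3: a1=1.152, a2=1.746, a3=1.712, a0=4.610; τ=−ln(0.9589)/4.610=0.009 → t=0.794; u2·a0=0.8264·4.610=3.810; a1+a2=2.898 < 3.810 ≤ a1+…+a3=4.610 → R3 fires; P=2 Y=8 D=1 A=8 E=6
Draw 4: a1=1.152, a2=1.746, a3=0.856, a0=3.754; τ=−ln(0.0250)/3.754=0.983 → t=1.776; u2·a0=0.2370·3.754=0.890 ≤ a1=1.152 → R1 fires; P=2 Y=8 D=3 A=8 E=5
Draw 5: a1=0.960, a2=1.455, a3=2.568, a0=4.983; τ=−ln(0.1418)/4.983=0.392 → t=2.168; u2·a0=0.3489·4.983=1.739; a1=0.960 < 1.739 ≤ a1+a2=2.415 → R2 fires; P=2 Y=8 D=4 A=10 E=4
Draw 6: a1=0.768, a2=1.164, a3=3.424, a0=5.356; τ=−ln(0.9665)/5.356=0.006 → t=2.175; u2·a0=0.0327·5.356=0.175 ≤ a1=0.768 → R1 fires; P=2 Y=8 D=6 A=10 E=3
Draw 7: a1=0.576, a2=0.873, a3=5.136, a0=6.585; τ=−ln(0.4262)/6.585=0.130 → t=2.304; u2·a0=0.7600·6.585=5.005; a1+a2=1.449 < 5.005 ≤ a1+…+a3=6.585 → R3 fires; P=2 Y=8 D=5 A=12 E=3
Draw 8: a1=0.576, a2=0.873, a3=4.280, a0=5.729; τ=−ln(0.5990)/5.729=0.089 → t=2.394; u2·a0=0.1926·5.729=1.103; a1=0.576 < 1.103 ≤ a1+a2=1.449 → R2 fires; P=2 Y=8 D=6 A=14 E=2
Draw 9: a1=0.384, a2=0.582, a3=5.136, a0=6.102; τ=−ln(0.4280)/6.102=0.139 → t=2.533; u2·a0=0.4681·6.102=2.856; a1+a2=0.966 < 2.856 ≤ a1+…+a3=6.102 → R3 fires; P=2 Y=8 D=5 A=16 E=2
Draw 10: a1=0.384, a2=0.582, a3=4.280, a0=5.246; τ=−ln(0.0865)/5.246=0.467 → t=2.999; u2·a0=0.0257·5.246=0.135 ≤ a1=0.384 → R1 fires; P=2 Y=8 D=7 A=16 E=1
Draw 11: a1=0.192, a2=0.291, a3=5.992, a0=6.475; τ=−ln(0.2072)/6.475=0.243 → t=3.242 > T=3.12: stop.
At T=3.12: P=2 Y=8 D=7 A=16 E=1; the largest is A.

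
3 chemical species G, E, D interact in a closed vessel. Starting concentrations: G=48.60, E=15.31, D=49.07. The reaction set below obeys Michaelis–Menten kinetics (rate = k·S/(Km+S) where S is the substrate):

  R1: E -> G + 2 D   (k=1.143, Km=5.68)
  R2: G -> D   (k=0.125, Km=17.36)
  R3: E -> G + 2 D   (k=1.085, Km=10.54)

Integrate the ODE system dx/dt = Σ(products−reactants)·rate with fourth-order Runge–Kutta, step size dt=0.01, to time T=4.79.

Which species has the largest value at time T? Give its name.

RK4 with dt=0.01: 479 steps to T=4.79. Trajectory (selected grid times):
t=0.00: G=48.60 E=15.31 D=49.07
t=0.53: G=49.33 E=14.53 D=50.67
t=1.06: G=50.04 E=13.77 D=52.24
t=1.60: G=50.75 E=13.01 D=53.82
t=2.13: G=51.43 E=12.28 D=55.33
t=2.66: G=52.10 E=11.56 D=56.81
t=3.19: G=52.75 E=10.87 D=58.26
t=3.73: G=53.39 E=10.17 D=59.69
t=4.26: G=54.00 E=9.51 D=61.07
t=4.79: G=54.59 E=8.87 D=62.40
At T=4.79: G=54.59 E=8.87 D=62.40; the largest is D.

Dominant species at T: D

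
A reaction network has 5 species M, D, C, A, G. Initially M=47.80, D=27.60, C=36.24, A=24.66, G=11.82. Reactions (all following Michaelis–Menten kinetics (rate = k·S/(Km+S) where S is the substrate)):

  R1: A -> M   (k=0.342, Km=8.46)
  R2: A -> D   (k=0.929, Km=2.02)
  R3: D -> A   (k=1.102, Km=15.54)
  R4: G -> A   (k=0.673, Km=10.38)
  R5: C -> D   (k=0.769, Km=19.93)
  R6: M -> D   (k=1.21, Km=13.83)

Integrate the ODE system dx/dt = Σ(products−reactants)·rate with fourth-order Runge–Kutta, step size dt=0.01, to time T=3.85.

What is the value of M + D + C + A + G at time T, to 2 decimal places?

Value at T = 148.12

Check how each reaction changes W = M + D + C + A + G (weight of products minus weight of reactants):
R1: A -> M: (1·1) − (1·1) = 1 − 1 = 0
R2: A -> D: (1·1) − (1·1) = 1 − 1 = 0
R3: D -> A: (1·1) − (1·1) = 1 − 1 = 0
R4: G -> A: (1·1) − (1·1) = 1 − 1 = 0
R5: C -> D: (1·1) − (1·1) = 1 − 1 = 0
R6: M -> D: (1·1) − (1·1) = 1 − 1 = 0
Every reaction leaves W unchanged, so W is conserved and no simulation is needed: W(T) = W(0) = 47.80 + 27.60 + 36.24 + 24.66 + 11.82 = 148.12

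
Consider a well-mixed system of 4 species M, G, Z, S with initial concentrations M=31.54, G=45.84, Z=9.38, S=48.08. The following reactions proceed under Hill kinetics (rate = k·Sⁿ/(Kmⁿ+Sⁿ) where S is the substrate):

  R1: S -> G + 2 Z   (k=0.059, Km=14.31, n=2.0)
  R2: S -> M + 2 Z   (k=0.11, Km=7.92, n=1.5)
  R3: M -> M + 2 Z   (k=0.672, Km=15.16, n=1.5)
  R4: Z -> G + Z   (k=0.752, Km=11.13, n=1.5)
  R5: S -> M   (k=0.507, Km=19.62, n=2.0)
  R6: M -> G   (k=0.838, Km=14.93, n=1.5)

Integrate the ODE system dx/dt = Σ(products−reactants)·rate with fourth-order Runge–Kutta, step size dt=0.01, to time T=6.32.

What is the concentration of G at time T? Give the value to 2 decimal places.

G at T = 52.85

RK4 with dt=0.01: 632 steps to T=6.32. Trajectory (selected grid times):
t=0.00: M=31.54 G=45.84 Z=9.38 S=48.08
t=0.70: M=31.47 G=46.56 Z=10.31 S=47.67
t=1.40: M=31.41 G=47.30 Z=11.23 S=47.25
t=2.11: M=31.34 G=48.06 Z=12.17 S=46.84
t=2.81: M=31.27 G=48.83 Z=13.09 S=46.42
t=3.51: M=31.20 G=49.61 Z=14.01 S=46.01
t=4.21: M=31.13 G=50.40 Z=14.93 S=45.60
t=4.92: M=31.06 G=51.21 Z=15.87 S=45.19
t=5.62: M=30.99 G=52.03 Z=16.79 S=44.78
t=6.32: M=30.92 G=52.85 Z=17.71 S=44.38
Read off G at T=6.32: 52.85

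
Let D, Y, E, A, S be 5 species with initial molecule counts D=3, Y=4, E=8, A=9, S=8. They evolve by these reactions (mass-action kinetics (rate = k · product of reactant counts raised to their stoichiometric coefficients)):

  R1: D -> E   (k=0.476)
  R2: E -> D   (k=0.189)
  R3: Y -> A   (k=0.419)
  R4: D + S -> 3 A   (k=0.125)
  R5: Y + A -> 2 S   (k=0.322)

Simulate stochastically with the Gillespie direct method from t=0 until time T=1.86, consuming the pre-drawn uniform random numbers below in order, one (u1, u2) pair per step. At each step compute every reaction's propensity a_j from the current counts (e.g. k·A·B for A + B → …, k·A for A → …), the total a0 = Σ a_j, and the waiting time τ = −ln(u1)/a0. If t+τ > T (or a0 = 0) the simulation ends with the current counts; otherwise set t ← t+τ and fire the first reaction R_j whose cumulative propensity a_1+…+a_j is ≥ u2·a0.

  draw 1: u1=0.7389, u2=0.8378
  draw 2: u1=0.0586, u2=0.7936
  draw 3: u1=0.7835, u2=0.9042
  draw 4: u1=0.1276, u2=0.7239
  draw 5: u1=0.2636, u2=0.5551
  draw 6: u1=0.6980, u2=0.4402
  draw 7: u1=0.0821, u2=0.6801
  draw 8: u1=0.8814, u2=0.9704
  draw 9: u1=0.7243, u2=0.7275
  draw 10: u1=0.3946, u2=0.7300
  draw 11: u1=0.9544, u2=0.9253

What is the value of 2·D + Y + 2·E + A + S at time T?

Check how each reaction changes W = 2·D + Y + 2·E + A + S (weight of products minus weight of reactants):
R1: D -> E: (2·1) − (2·1) = 2 − 2 = 0
R2: E -> D: (2·1) − (2·1) = 2 − 2 = 0
R3: Y -> A: (1·1) − (1·1) = 1 − 1 = 0
R4: D + S -> 3 A: (1·3) − (2·1 + 1·1) = 3 − 3 = 0
R5: Y + A -> 2 S: (1·2) − (1·1 + 1·1) = 2 − 2 = 0
Every reaction leaves W unchanged, so W is conserved and no simulation is needed: W(T) = W(0) = 2·3 + 4 + 2·8 + 9 + 8 = 43

Value at T = 43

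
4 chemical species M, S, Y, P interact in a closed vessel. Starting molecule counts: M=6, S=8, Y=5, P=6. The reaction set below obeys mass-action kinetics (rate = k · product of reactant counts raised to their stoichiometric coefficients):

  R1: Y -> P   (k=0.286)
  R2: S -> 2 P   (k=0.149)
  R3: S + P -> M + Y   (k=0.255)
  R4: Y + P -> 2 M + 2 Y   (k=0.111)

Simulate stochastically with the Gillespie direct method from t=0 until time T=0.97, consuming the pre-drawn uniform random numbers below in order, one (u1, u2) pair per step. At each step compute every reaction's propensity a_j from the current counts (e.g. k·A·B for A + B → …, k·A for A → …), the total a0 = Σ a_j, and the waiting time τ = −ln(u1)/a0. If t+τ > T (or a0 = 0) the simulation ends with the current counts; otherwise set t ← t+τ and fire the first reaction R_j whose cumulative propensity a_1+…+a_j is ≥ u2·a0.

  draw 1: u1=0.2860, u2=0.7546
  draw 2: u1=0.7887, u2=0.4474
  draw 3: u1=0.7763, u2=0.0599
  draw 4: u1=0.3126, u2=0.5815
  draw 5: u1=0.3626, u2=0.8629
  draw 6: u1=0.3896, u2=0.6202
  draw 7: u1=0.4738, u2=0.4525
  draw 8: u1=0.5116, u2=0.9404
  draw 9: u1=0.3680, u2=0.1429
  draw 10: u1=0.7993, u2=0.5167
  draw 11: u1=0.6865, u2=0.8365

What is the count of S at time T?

t=0.000: M=6 S=8 Y=5 P=6
Draw 1: a1=1.430, a2=1.192, a3=12.240, a4=3.330, a0=18.192; τ=−ln(0.2860)/18.192=0.069 → t=0.069; u2·a0=0.7546·18.192=13.728; a1+a2=2.622 < 13.728 ≤ a1+…+a3=14.862 → R3 fires; M=7 S=7 Y=6 P=5
Draw 2: a1=1.716, a2=1.043, a3=8.925, a4=3.330, a0=15.014; τ=−ln(0.7887)/15.014=0.016 → t=0.085; u2·a0=0.4474·15.014=6.717; a1+a2=2.759 < 6.717 ≤ a1+…+a3=11.684 → R3 fires; M=8 S=6 Y=7 P=4
Draw 3: a1=2.002, a2=0.894, a3=6.120, a4=3.108, a0=12.124; τ=−ln(0.7763)/12.124=0.021 → t=0.106; u2·a0=0.0599·12.124=0.726 ≤ a1=2.002 → R1 fires; M=8 S=6 Y=6 P=5
Draw 4: a1=1.716, a2=0.894, a3=7.650, a4=3.330, a0=13.590; τ=−ln(0.3126)/13.590=0.086 → t=0.191; u2·a0=0.5815·13.590=7.903; a1+a2=2.610 < 7.903 ≤ a1+…+a3=10.260 → R3 fires; M=9 S=5 Y=7 P=4
Draw 5: a1=2.002, a2=0.745, a3=5.100, a4=3.108, a0=10.955; τ=−ln(0.3626)/10.955=0.093 → t=0.284; u2·a0=0.8629·10.955=9.453; a1+…+a3=7.847 < 9.453 ≤ a1+…+a4=10.955 → R4 fires; M=11 S=5 Y=8 P=3
Draw 6: a1=2.288, a2=0.745, a3=3.825, a4=2.664, a0=9.522; τ=−ln(0.3896)/9.522=0.099 → t=0.383; u2·a0=0.6202·9.522=5.906; a1+a2=3.033 < 5.906 ≤ a1+…+a3=6.858 → R3 fires; M=12 S=4 Y=9 P=2
Draw 7: a1=2.574, a2=0.596, a3=2.040, a4=1.998, a0=7.208; τ=−ln(0.4738)/7.208=0.104 → t=0.486; u2·a0=0.4525·7.208=3.262; a1+a2=3.170 < 3.262 ≤ a1+…+a3=5.210 → R3 fires; M=13 S=3 Y=10 P=1
Draw 8: a1=2.860, a2=0.447, a3=0.765, a4=1.110, a0=5.182; τ=−ln(0.5116)/5.182=0.129 → t=0.616; u2·a0=0.9404·5.182=4.873; a1+…+a3=4.072 < 4.873 ≤ a1+…+a4=5.182 → R4 fires; M=15 S=3 Y=11 P=0
Draw 9: a1=3.146, a2=0.447, a3=0.000, a4=0.000, a0=3.593; τ=−ln(0.3680)/3.593=0.278 → t=0.894; u2·a0=0.1429·3.593=0.513 ≤ a1=3.146 → R1 fires; M=15 S=3 Y=10 P=1
Draw 10: a1=2.860, a2=0.447, a3=0.765, a4=1.110, a0=5.182; τ=−ln(0.7993)/5.182=0.043 → t=0.937; u2·a0=0.5167·5.182=2.678 ≤ a1=2.860 → R1 fires; M=15 S=3 Y=9 P=2
Draw 11: a1=2.574, a2=0.447, a3=1.530, a4=1.998, a0=6.549; τ=−ln(0.6865)/6.549=0.057 → t=0.995 > T=0.97: stop.
Read off S at T=0.97: 3

S at T = 3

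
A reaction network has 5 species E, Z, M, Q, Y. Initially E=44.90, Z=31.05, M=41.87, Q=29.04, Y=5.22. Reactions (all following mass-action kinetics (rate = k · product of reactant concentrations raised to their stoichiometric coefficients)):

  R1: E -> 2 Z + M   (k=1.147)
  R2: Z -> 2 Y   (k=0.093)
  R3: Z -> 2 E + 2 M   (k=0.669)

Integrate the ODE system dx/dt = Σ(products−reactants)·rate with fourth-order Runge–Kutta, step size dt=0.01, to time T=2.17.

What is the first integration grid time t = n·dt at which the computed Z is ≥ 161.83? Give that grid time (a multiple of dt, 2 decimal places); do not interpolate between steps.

Threshold first reached at t = 1.55

RK4 with dt=0.01: 217 steps to T=2.17. Trajectory (selected grid times):
t=0.00: E=44.90 Z=31.05 M=41.87 Q=29.04 Y=5.22
t=0.24: E=45.42 Z=48.36 M=67.00 Q=29.04 Y=7.00
t=0.48: E=50.40 Z=64.27 M=98.20 Q=29.04 Y=9.52
t=0.72: E=58.72 Z=80.92 M=136.41 Q=29.04 Y=12.75
t=0.96: E=70.00 Z=99.74 M=183.00 Q=29.04 Y=16.77
t=1.21: E=84.98 Z=122.88 M=242.25 Q=29.04 Y=21.93
t=1.45: E=102.83 Z=149.57 M=311.63 Q=29.04 Y=28.00
t=1.54: E=110.51 Z=160.94 M=341.32 Q=29.04 Y=30.59
t=1.55: E=111.40 Z=162.26 M=344.76 Q=29.04 Y=30.89
t=1.69: E=124.66 Z=181.79 M=395.88 Q=29.04 Y=35.37
t=1.93: E=151.24 Z=220.80 M=498.17 Q=29.04 Y=44.33
t=2.17: E=183.56 Z=268.11 M=622.37 Q=29.04 Y=55.21
Z(1.54)=160.942 < 161.83 but Z(1.55)=162.256 ≥ 161.83, so the first grid time is t=1.55.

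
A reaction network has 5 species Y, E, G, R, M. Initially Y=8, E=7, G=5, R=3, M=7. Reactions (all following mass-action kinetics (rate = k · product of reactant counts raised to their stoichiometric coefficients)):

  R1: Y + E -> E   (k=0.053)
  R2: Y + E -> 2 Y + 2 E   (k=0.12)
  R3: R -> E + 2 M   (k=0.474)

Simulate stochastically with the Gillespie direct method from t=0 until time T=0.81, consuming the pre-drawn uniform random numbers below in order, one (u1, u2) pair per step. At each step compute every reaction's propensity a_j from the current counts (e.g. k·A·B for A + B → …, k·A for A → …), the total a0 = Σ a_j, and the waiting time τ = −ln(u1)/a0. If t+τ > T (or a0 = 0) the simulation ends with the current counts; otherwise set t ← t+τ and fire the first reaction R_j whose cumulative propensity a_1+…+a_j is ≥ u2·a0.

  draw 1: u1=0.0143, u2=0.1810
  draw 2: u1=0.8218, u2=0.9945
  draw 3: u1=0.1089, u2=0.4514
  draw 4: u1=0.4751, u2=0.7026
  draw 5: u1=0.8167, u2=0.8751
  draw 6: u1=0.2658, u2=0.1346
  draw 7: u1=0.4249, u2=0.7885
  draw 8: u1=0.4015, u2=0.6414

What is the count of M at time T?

t=0.000: Y=8 E=7 G=5 R=3 M=7
Draw 1: a1=2.968, a2=6.720, a3=1.422, a0=11.110; τ=−ln(0.0143)/11.110=0.382 → t=0.382; u2·a0=0.1810·11.110=2.011 ≤ a1=2.968 → R1 fires; Y=7 E=7 G=5 R=3 M=7
Draw 2: a1=2.597, a2=5.880, a3=1.422, a0=9.899; τ=−ln(0.8218)/9.899=0.020 → t=0.402; u2·a0=0.9945·9.899=9.845; a1+a2=8.477 < 9.845 ≤ a1+…+a3=9.899 → R3 fires; Y=7 E=8 G=5 R=2 M=9
Draw 3: a1=2.968, a2=6.720, a3=0.948, a0=10.636; τ=−ln(0.1089)/10.636=0.208 → t=0.611; u2·a0=0.4514·10.636=4.801; a1=2.968 < 4.801 ≤ a1+a2=9.688 → R2 fires; Y=8 E=9 G=5 R=2 M=9
Draw 4: a1=3.816, a2=8.640, a3=0.948, a0=13.404; τ=−ln(0.4751)/13.404=0.056 → t=0.666; u2·a0=0.7026·13.404=9.418; a1=3.816 < 9.418 ≤ a1+a2=12.456 → R2 fires; Y=9 E=10 G=5 R=2 M=9
Draw 5: a1=4.770, a2=10.800, a3=0.948, a0=16.518; τ=−ln(0.8167)/16.518=0.012 → t=0.678; u2·a0=0.8751·16.518=14.455; a1=4.770 < 14.455 ≤ a1+a2=15.570 → R2 fires; Y=10 E=11 G=5 R=2 M=9
Draw 6: a1=5.830, a2=13.200, a3=0.948, a0=19.978; τ=−ln(0.2658)/19.978=0.066 → t=0.745; u2·a0=0.1346·19.978=2.689 ≤ a1=5.830 → R1 fires; Y=9 E=11 G=5 R=2 M=9
Draw 7: a1=5.247, a2=11.880, a3=0.948, a0=18.075; τ=−ln(0.4249)/18.075=0.047 → t=0.792; u2·a0=0.7885·18.075=14.252; a1=5.247 < 14.252 ≤ a1+a2=17.127 → R2 fires; Y=10 E=12 G=5 R=2 M=9
Draw 8: a1=6.360, a2=14.400, a3=0.948, a0=21.708; τ=−ln(0.4015)/21.708=0.042 → t=0.834 > T=0.81: stop.
Read off M at T=0.81: 9

M at T = 9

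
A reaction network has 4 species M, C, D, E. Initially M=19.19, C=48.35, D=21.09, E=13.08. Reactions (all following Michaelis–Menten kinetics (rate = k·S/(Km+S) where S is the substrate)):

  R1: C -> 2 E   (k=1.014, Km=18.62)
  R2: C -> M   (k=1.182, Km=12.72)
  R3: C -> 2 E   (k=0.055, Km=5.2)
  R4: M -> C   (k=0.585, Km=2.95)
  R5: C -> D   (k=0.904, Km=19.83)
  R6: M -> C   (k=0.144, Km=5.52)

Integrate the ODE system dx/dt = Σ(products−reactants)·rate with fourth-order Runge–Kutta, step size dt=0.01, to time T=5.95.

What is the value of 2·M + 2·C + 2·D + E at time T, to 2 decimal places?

Check how each reaction changes W = 2·M + 2·C + 2·D + E (weight of products minus weight of reactants):
R1: C -> 2 E: (1·2) − (2·1) = 2 − 2 = 0
R2: C -> M: (2·1) − (2·1) = 2 − 2 = 0
R3: C -> 2 E: (1·2) − (2·1) = 2 − 2 = 0
R4: M -> C: (2·1) − (2·1) = 2 − 2 = 0
R5: C -> D: (2·1) − (2·1) = 2 − 2 = 0
R6: M -> C: (2·1) − (2·1) = 2 − 2 = 0
Every reaction leaves W unchanged, so W is conserved and no simulation is needed: W(T) = W(0) = 2·19.19 + 2·48.35 + 2·21.09 + 13.08 = 190.34

Value at T = 190.34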